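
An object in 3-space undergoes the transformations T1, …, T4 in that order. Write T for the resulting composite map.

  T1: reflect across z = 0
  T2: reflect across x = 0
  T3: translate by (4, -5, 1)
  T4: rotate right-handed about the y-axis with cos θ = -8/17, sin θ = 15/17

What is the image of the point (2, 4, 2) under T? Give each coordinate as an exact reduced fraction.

T1 reflect across z = 0: (2, 4, 2) → (2, 4, -2)
T2 reflect across x = 0: (2, 4, -2) → (-2, 4, -2)
T3 translate by (4, -5, 1): (-2, 4, -2) → (2, -1, -1)
T4 rotate right-handed about the y-axis with cos θ = -8/17, sin θ = 15/17: (2, -1, -1) → (-31/17, -1, -22/17)

T(p) = (-31/17, -1, -22/17)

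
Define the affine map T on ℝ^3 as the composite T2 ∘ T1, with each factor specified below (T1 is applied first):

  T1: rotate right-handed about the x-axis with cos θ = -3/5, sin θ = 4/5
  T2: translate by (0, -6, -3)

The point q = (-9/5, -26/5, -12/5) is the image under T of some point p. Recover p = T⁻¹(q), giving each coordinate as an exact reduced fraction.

T1 = [1 0 0 0; 0 -3/5 -4/5 0; 0 4/5 -3/5 0; 0 0 0 1]
T2·T1 = [1 0 0 0; 0 -3/5 -4/5 -6; 0 4/5 -3/5 -3; 0 0 0 1]
det M = 1; M⁻¹ = [1 0 0 0; 0 -3/5 4/5 -6/5; 0 -4/5 -3/5 -33/5; 0 0 0 1]
M⁻¹ · (-9/5, -26/5, -12/5)ᵀ = (-9/5, 0, -1)ᵀ

p = (-9/5, 0, -1)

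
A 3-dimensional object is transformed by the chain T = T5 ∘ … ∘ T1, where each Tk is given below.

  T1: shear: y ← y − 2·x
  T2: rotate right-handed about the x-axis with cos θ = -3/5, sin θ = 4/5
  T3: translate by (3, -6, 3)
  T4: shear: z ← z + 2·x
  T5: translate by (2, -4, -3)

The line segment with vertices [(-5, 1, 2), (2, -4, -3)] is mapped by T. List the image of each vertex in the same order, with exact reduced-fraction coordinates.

T1 shear: y ← y − 2·x: (-5, 1, 2) → (-5, 11, 2); (2, -4, -3) → (2, -8, -3)
T2 rotate right-handed about the x-axis with cos θ = -3/5, sin θ = 4/5: (-5, 11, 2) → (-5, -41/5, 38/5); (2, -8, -3) → (2, 36/5, -23/5)
T3 translate by (3, -6, 3): (-5, -41/5, 38/5) → (-2, -71/5, 53/5); (2, 36/5, -23/5) → (5, 6/5, -8/5)
T4 shear: z ← z + 2·x: (-2, -71/5, 53/5) → (-2, -71/5, 33/5); (5, 6/5, -8/5) → (5, 6/5, 42/5)
T5 translate by (2, -4, -3): (-2, -71/5, 33/5) → (0, -91/5, 18/5); (5, 6/5, 42/5) → (7, -14/5, 27/5)

image vertices: (0, -91/5, 18/5), (7, -14/5, 27/5)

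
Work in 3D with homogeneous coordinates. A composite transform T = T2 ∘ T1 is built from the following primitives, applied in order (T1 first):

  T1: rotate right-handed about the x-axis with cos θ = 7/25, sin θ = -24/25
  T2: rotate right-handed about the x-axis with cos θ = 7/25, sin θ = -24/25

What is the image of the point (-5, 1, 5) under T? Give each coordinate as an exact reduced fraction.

T(p) = (-5, 1153/625, -2971/625)

T1 rotate right-handed about the x-axis with cos θ = 7/25, sin θ = -24/25: (-5, 1, 5) → (-5, 127/25, 11/25)
T2 rotate right-handed about the x-axis with cos θ = 7/25, sin θ = -24/25: (-5, 127/25, 11/25) → (-5, 1153/625, -2971/625)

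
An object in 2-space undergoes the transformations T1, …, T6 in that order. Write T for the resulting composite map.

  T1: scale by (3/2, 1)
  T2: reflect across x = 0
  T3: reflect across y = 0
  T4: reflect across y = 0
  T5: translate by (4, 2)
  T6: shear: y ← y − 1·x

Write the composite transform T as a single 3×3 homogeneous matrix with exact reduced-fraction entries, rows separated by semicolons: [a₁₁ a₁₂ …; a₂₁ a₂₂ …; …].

T = [-3/2 0 4; 3/2 1 -2; 0 0 1]

T1 = [3/2 0 0; 0 1 0; 0 0 1]
T2·T1 = [-3/2 0 0; 0 1 0; 0 0 1]
T3·…·T1 = [-3/2 0 0; 0 -1 0; 0 0 1]
T4·…·T1 = [-3/2 0 0; 0 1 0; 0 0 1]
T5·…·T1 = [-3/2 0 4; 0 1 2; 0 0 1]
T6·…·T1 = [-3/2 0 4; 3/2 1 -2; 0 0 1]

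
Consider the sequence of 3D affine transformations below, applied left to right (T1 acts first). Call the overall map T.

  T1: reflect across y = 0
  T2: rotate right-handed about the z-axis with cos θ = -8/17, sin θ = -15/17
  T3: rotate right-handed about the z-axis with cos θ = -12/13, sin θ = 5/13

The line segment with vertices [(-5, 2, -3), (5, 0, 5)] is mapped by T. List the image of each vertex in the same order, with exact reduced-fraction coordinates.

image vertices: (-575/221, -1042/221, -3), (855/221, 700/221, 5)

T1 reflect across y = 0: (-5, 2, -3) → (-5, -2, -3); (5, 0, 5) → (5, 0, 5)
T2 rotate right-handed about the z-axis with cos θ = -8/17, sin θ = -15/17: (-5, -2, -3) → (10/17, 91/17, -3); (5, 0, 5) → (-40/17, -75/17, 5)
T3 rotate right-handed about the z-axis with cos θ = -12/13, sin θ = 5/13: (10/17, 91/17, -3) → (-575/221, -1042/221, -3); (-40/17, -75/17, 5) → (855/221, 700/221, 5)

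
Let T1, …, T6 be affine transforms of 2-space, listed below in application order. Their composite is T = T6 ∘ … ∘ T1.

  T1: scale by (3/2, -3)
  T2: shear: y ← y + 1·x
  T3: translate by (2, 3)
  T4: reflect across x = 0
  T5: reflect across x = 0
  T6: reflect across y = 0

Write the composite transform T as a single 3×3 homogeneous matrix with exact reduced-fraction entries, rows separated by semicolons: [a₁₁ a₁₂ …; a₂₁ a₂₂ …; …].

T = [3/2 0 2; -3/2 3 -3; 0 0 1]

T1 = [3/2 0 0; 0 -3 0; 0 0 1]
T2·T1 = [3/2 0 0; 3/2 -3 0; 0 0 1]
T3·…·T1 = [3/2 0 2; 3/2 -3 3; 0 0 1]
T4·…·T1 = [-3/2 0 -2; 3/2 -3 3; 0 0 1]
T5·…·T1 = [3/2 0 2; 3/2 -3 3; 0 0 1]
T6·…·T1 = [3/2 0 2; -3/2 3 -3; 0 0 1]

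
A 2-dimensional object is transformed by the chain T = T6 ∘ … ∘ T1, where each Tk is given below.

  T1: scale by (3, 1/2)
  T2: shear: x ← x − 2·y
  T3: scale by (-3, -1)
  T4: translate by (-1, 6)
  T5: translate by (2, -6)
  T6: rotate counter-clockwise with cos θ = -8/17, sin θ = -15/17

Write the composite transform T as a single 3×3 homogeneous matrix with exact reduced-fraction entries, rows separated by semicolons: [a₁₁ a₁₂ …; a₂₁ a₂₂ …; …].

T1 = [3 0 0; 0 1/2 0; 0 0 1]
T2·T1 = [3 -1 0; 0 1/2 0; 0 0 1]
T3·…·T1 = [-9 3 0; 0 -1/2 0; 0 0 1]
T4·…·T1 = [-9 3 -1; 0 -1/2 6; 0 0 1]
T5·…·T1 = [-9 3 1; 0 -1/2 0; 0 0 1]
T6·…·T1 = [72/17 -63/34 -8/17; 135/17 -41/17 -15/17; 0 0 1]

T = [72/17 -63/34 -8/17; 135/17 -41/17 -15/17; 0 0 1]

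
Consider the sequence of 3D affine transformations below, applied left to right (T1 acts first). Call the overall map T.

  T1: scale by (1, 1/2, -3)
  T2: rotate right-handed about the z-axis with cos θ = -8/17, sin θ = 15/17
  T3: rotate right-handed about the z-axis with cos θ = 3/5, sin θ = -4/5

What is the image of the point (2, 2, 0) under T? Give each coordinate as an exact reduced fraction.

T(p) = (-1/17, 38/17, 0)

T1 scale by (1, 1/2, -3): (2, 2, 0) → (2, 1, 0)
T2 rotate right-handed about the z-axis with cos θ = -8/17, sin θ = 15/17: (2, 1, 0) → (-31/17, 22/17, 0)
T3 rotate right-handed about the z-axis with cos θ = 3/5, sin θ = -4/5: (-31/17, 22/17, 0) → (-1/17, 38/17, 0)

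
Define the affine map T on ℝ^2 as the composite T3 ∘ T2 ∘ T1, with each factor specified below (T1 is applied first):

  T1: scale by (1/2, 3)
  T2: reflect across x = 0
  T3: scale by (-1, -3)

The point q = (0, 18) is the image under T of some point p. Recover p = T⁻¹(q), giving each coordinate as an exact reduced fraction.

T1 = [1/2 0 0; 0 3 0; 0 0 1]
T2·T1 = [-1/2 0 0; 0 3 0; 0 0 1]
T3·…·T1 = [1/2 0 0; 0 -9 0; 0 0 1]
det M = -9/2; M⁻¹ = [2 0 0; 0 -1/9 0; 0 0 1]
M⁻¹ · (0, 18)ᵀ = (0, -2)ᵀ

p = (0, -2)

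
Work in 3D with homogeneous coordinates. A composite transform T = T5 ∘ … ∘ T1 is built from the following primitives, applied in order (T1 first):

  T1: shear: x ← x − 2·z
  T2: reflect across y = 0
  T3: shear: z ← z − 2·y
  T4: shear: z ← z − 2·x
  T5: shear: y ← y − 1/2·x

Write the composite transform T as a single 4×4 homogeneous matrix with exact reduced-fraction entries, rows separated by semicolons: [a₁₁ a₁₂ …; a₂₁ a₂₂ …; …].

T = [1 0 -2 0; -1/2 -1 1 0; -2 2 5 0; 0 0 0 1]

T1 = [1 0 -2 0; 0 1 0 0; 0 0 1 0; 0 0 0 1]
T2·T1 = [1 0 -2 0; 0 -1 0 0; 0 0 1 0; 0 0 0 1]
T3·…·T1 = [1 0 -2 0; 0 -1 0 0; 0 2 1 0; 0 0 0 1]
T4·…·T1 = [1 0 -2 0; 0 -1 0 0; -2 2 5 0; 0 0 0 1]
T5·…·T1 = [1 0 -2 0; -1/2 -1 1 0; -2 2 5 0; 0 0 0 1]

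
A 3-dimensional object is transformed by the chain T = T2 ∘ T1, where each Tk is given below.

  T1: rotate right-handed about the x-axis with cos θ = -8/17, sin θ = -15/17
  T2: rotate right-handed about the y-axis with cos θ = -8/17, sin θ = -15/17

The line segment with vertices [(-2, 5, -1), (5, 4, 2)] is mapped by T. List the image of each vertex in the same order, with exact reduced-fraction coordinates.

T1 rotate right-handed about the x-axis with cos θ = -8/17, sin θ = -15/17: (-2, 5, -1) → (-2, -55/17, -67/17); (5, 4, 2) → (5, -2/17, -76/17)
T2 rotate right-handed about the y-axis with cos θ = -8/17, sin θ = -15/17: (-2, -55/17, -67/17) → (1277/289, -55/17, 26/289); (5, -2/17, -76/17) → (460/289, -2/17, 1883/289)

image vertices: (1277/289, -55/17, 26/289), (460/289, -2/17, 1883/289)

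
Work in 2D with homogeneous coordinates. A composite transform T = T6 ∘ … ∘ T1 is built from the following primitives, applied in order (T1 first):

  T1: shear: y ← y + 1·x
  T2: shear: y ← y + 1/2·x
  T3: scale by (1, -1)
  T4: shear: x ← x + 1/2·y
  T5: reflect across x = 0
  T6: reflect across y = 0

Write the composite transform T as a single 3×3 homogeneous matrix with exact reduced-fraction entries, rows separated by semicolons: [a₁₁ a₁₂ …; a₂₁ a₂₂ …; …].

T1 = [1 0 0; 1 1 0; 0 0 1]
T2·T1 = [1 0 0; 3/2 1 0; 0 0 1]
T3·…·T1 = [1 0 0; -3/2 -1 0; 0 0 1]
T4·…·T1 = [1/4 -1/2 0; -3/2 -1 0; 0 0 1]
T5·…·T1 = [-1/4 1/2 0; -3/2 -1 0; 0 0 1]
T6·…·T1 = [-1/4 1/2 0; 3/2 1 0; 0 0 1]

T = [-1/4 1/2 0; 3/2 1 0; 0 0 1]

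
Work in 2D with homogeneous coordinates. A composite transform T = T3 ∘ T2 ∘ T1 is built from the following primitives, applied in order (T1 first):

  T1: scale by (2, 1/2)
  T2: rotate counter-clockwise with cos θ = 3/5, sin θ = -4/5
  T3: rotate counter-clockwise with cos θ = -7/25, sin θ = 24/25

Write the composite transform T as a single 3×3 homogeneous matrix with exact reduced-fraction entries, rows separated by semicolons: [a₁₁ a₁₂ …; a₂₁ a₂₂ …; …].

T = [6/5 -2/5 0; 8/5 3/10 0; 0 0 1]

T1 = [2 0 0; 0 1/2 0; 0 0 1]
T2·T1 = [6/5 2/5 0; -8/5 3/10 0; 0 0 1]
T3·…·T1 = [6/5 -2/5 0; 8/5 3/10 0; 0 0 1]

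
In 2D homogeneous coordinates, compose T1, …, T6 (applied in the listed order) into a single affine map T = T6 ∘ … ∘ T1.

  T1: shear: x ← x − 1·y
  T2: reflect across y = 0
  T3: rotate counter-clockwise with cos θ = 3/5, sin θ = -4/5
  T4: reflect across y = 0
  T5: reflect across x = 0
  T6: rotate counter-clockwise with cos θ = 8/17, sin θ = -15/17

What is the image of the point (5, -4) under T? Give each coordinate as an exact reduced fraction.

T1 shear: x ← x − 1·y: (5, -4) → (9, -4)
T2 reflect across y = 0: (9, -4) → (9, 4)
T3 rotate counter-clockwise with cos θ = 3/5, sin θ = -4/5: (9, 4) → (43/5, -24/5)
T4 reflect across y = 0: (43/5, -24/5) → (43/5, 24/5)
T5 reflect across x = 0: (43/5, 24/5) → (-43/5, 24/5)
T6 rotate counter-clockwise with cos θ = 8/17, sin θ = -15/17: (-43/5, 24/5) → (16/85, 837/85)

T(p) = (16/85, 837/85)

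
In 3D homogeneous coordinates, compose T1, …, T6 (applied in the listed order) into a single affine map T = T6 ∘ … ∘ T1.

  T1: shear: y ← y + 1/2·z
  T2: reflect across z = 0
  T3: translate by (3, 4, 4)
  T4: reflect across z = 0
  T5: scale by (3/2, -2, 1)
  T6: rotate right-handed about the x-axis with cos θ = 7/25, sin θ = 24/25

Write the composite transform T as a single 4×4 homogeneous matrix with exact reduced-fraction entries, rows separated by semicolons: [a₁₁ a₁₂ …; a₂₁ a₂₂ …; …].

T1 = [1 0 0 0; 0 1 1/2 0; 0 0 1 0; 0 0 0 1]
T2·T1 = [1 0 0 0; 0 1 1/2 0; 0 0 -1 0; 0 0 0 1]
T3·…·T1 = [1 0 0 3; 0 1 1/2 4; 0 0 -1 4; 0 0 0 1]
T4·…·T1 = [1 0 0 3; 0 1 1/2 4; 0 0 1 -4; 0 0 0 1]
T5·…·T1 = [3/2 0 0 9/2; 0 -2 -1 -8; 0 0 1 -4; 0 0 0 1]
T6·…·T1 = [3/2 0 0 9/2; 0 -14/25 -31/25 8/5; 0 -48/25 -17/25 -44/5; 0 0 0 1]

T = [3/2 0 0 9/2; 0 -14/25 -31/25 8/5; 0 -48/25 -17/25 -44/5; 0 0 0 1]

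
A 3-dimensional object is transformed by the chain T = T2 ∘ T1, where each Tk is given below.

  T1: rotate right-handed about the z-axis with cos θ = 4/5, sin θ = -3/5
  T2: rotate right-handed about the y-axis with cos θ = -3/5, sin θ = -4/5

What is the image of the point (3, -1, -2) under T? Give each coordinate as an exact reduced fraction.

T(p) = (13/25, -13/5, 66/25)

T1 rotate right-handed about the z-axis with cos θ = 4/5, sin θ = -3/5: (3, -1, -2) → (9/5, -13/5, -2)
T2 rotate right-handed about the y-axis with cos θ = -3/5, sin θ = -4/5: (9/5, -13/5, -2) → (13/25, -13/5, 66/25)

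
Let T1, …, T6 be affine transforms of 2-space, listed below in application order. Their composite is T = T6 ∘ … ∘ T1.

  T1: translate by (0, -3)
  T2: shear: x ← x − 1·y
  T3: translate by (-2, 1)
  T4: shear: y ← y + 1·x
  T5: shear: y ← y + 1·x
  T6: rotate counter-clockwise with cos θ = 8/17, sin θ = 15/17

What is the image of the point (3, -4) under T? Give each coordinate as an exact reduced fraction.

T1 translate by (0, -3): (3, -4) → (3, -7)
T2 shear: x ← x − 1·y: (3, -7) → (10, -7)
T3 translate by (-2, 1): (10, -7) → (8, -6)
T4 shear: y ← y + 1·x: (8, -6) → (8, 2)
T5 shear: y ← y + 1·x: (8, 2) → (8, 10)
T6 rotate counter-clockwise with cos θ = 8/17, sin θ = 15/17: (8, 10) → (-86/17, 200/17)

T(p) = (-86/17, 200/17)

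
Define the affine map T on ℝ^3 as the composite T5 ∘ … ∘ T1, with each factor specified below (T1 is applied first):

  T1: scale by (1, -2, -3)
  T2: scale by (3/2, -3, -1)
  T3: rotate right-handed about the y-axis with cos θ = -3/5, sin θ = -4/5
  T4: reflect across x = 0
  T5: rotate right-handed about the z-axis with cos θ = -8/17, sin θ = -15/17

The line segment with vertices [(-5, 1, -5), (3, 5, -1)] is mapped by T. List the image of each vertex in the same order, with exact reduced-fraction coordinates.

T1 scale by (1, -2, -3): (-5, 1, -5) → (-5, -2, 15); (3, 5, -1) → (3, -10, 3)
T2 scale by (3/2, -3, -1): (-5, -2, 15) → (-15/2, 6, -15); (3, -10, 3) → (9/2, 30, -3)
T3 rotate right-handed about the y-axis with cos θ = -3/5, sin θ = -4/5: (-15/2, 6, -15) → (33/2, 6, 3); (9/2, 30, -3) → (-3/10, 30, 27/5)
T4 reflect across x = 0: (33/2, 6, 3) → (-33/2, 6, 3); (-3/10, 30, 27/5) → (3/10, 30, 27/5)
T5 rotate right-handed about the z-axis with cos θ = -8/17, sin θ = -15/17: (-33/2, 6, 3) → (222/17, 399/34, 3); (3/10, 30, 27/5) → (2238/85, -489/34, 27/5)

image vertices: (222/17, 399/34, 3), (2238/85, -489/34, 27/5)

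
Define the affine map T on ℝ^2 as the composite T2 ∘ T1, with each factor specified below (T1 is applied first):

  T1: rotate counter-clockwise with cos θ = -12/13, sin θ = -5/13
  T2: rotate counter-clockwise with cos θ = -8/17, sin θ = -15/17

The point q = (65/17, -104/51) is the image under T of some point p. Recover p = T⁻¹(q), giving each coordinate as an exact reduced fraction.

T1 = [-12/13 5/13 0; -5/13 -12/13 0; 0 0 1]
T2·T1 = [21/221 -220/221 0; 220/221 21/221 0; 0 0 1]
det M = 1; M⁻¹ = [21/221 220/221 0; -220/221 21/221 0; 0 0 1]
M⁻¹ · (65/17, -104/51)ᵀ = (-5/3, -4)ᵀ

p = (-5/3, -4)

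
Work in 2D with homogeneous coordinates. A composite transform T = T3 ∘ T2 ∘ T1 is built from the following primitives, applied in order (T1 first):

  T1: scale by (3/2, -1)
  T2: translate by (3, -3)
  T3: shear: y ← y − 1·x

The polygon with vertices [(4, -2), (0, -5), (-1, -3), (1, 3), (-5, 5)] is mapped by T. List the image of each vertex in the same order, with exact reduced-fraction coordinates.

image vertices: (9, -10), (3, -1), (3/2, -3/2), (9/2, -21/2), (-9/2, -7/2)

T1 scale by (3/2, -1): (4, -2) → (6, 2); (0, -5) → (0, 5); (-1, -3) → (-3/2, 3); (1, 3) → (3/2, -3); (-5, 5) → (-15/2, -5)
T2 translate by (3, -3): (6, 2) → (9, -1); (0, 5) → (3, 2); (-3/2, 3) → (3/2, 0); (3/2, -3) → (9/2, -6); (-15/2, -5) → (-9/2, -8)
T3 shear: y ← y − 1·x: (9, -1) → (9, -10); (3, 2) → (3, -1); (3/2, 0) → (3/2, -3/2); (9/2, -6) → (9/2, -21/2); (-9/2, -8) → (-9/2, -7/2)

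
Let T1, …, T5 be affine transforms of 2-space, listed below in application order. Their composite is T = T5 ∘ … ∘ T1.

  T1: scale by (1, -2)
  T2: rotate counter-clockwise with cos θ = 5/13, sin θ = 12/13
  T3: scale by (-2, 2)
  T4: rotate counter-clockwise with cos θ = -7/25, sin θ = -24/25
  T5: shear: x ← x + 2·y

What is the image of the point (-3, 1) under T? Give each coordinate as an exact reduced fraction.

T1 scale by (1, -2): (-3, 1) → (-3, -2)
T2 rotate counter-clockwise with cos θ = 5/13, sin θ = 12/13: (-3, -2) → (9/13, -46/13)
T3 scale by (-2, 2): (9/13, -46/13) → (-18/13, -92/13)
T4 rotate counter-clockwise with cos θ = -7/25, sin θ = -24/25: (-18/13, -92/13) → (-2082/325, 1076/325)
T5 shear: x ← x + 2·y: (-2082/325, 1076/325) → (14/65, 1076/325)

T(p) = (14/65, 1076/325)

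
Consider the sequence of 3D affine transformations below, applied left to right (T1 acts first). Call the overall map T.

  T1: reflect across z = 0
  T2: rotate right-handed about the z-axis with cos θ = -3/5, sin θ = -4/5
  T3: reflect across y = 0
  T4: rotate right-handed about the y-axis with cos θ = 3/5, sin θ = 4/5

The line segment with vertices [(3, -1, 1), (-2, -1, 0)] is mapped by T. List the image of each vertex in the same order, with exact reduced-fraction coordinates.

image vertices: (-59/25, 9/5, 37/25), (6/25, -11/5, -8/25)

T1 reflect across z = 0: (3, -1, 1) → (3, -1, -1); (-2, -1, 0) → (-2, -1, 0)
T2 rotate right-handed about the z-axis with cos θ = -3/5, sin θ = -4/5: (3, -1, -1) → (-13/5, -9/5, -1); (-2, -1, 0) → (2/5, 11/5, 0)
T3 reflect across y = 0: (-13/5, -9/5, -1) → (-13/5, 9/5, -1); (2/5, 11/5, 0) → (2/5, -11/5, 0)
T4 rotate right-handed about the y-axis with cos θ = 3/5, sin θ = 4/5: (-13/5, 9/5, -1) → (-59/25, 9/5, 37/25); (2/5, -11/5, 0) → (6/25, -11/5, -8/25)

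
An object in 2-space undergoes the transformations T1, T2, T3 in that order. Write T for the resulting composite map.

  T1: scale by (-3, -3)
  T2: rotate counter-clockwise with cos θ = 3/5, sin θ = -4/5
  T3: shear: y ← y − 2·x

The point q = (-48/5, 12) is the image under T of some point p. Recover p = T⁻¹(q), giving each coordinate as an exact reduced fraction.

T1 = [-3 0 0; 0 -3 0; 0 0 1]
T2·T1 = [-9/5 -12/5 0; 12/5 -9/5 0; 0 0 1]
T3·…·T1 = [-9/5 -12/5 0; 6 3 0; 0 0 1]
det M = 9; M⁻¹ = [1/3 4/15 0; -2/3 -1/5 0; 0 0 1]
M⁻¹ · (-48/5, 12)ᵀ = (0, 4)ᵀ

p = (0, 4)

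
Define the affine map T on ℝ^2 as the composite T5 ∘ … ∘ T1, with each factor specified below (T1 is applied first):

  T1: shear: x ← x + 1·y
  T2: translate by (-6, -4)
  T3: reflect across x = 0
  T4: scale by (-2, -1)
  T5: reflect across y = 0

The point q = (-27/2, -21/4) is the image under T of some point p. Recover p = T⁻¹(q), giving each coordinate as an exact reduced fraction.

T1 = [1 1 0; 0 1 0; 0 0 1]
T2·T1 = [1 1 -6; 0 1 -4; 0 0 1]
T3·…·T1 = [-1 -1 6; 0 1 -4; 0 0 1]
T4·…·T1 = [2 2 -12; 0 -1 4; 0 0 1]
T5·…·T1 = [2 2 -12; 0 1 -4; 0 0 1]
det M = 2; M⁻¹ = [1/2 -1 2; 0 1 4; 0 0 1]
M⁻¹ · (-27/2, -21/4)ᵀ = (1/2, -5/4)ᵀ

p = (1/2, -5/4)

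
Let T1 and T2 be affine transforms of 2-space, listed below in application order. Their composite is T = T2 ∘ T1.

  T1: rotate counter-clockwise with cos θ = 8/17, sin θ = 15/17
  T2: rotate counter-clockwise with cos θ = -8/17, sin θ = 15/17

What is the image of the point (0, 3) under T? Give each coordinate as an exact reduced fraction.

T(p) = (0, -3)

T1 rotate counter-clockwise with cos θ = 8/17, sin θ = 15/17: (0, 3) → (-45/17, 24/17)
T2 rotate counter-clockwise with cos θ = -8/17, sin θ = 15/17: (-45/17, 24/17) → (0, -3)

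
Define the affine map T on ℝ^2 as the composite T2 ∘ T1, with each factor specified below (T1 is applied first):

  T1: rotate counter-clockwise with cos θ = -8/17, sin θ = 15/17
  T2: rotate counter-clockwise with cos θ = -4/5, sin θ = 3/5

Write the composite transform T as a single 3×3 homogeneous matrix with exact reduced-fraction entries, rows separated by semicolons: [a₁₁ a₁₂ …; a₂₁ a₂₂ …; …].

T = [-13/85 84/85 0; -84/85 -13/85 0; 0 0 1]

T1 = [-8/17 -15/17 0; 15/17 -8/17 0; 0 0 1]
T2·T1 = [-13/85 84/85 0; -84/85 -13/85 0; 0 0 1]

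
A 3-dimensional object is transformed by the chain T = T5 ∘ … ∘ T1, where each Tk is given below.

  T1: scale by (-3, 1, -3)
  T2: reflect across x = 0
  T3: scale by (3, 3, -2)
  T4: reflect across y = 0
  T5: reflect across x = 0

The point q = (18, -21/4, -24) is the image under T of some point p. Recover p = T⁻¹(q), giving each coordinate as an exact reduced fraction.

p = (-2, 7/4, -4)

T1 = [-3 0 0 0; 0 1 0 0; 0 0 -3 0; 0 0 0 1]
T2·T1 = [3 0 0 0; 0 1 0 0; 0 0 -3 0; 0 0 0 1]
T3·…·T1 = [9 0 0 0; 0 3 0 0; 0 0 6 0; 0 0 0 1]
T4·…·T1 = [9 0 0 0; 0 -3 0 0; 0 0 6 0; 0 0 0 1]
T5·…·T1 = [-9 0 0 0; 0 -3 0 0; 0 0 6 0; 0 0 0 1]
det M = 162; M⁻¹ = [-1/9 0 0 0; 0 -1/3 0 0; 0 0 1/6 0; 0 0 0 1]
M⁻¹ · (18, -21/4, -24)ᵀ = (-2, 7/4, -4)ᵀ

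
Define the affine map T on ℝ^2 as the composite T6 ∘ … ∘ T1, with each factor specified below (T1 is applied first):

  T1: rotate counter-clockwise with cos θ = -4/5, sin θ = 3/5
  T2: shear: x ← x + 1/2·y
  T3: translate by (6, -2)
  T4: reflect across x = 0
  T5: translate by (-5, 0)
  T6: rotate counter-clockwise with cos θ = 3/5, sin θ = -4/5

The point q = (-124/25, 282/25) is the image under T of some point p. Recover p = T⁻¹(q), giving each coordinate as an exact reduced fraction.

T1 = [-4/5 -3/5 0; 3/5 -4/5 0; 0 0 1]
T2·T1 = [-1/2 -1 0; 3/5 -4/5 0; 0 0 1]
T3·…·T1 = [-1/2 -1 6; 3/5 -4/5 -2; 0 0 1]
T4·…·T1 = [1/2 1 -6; 3/5 -4/5 -2; 0 0 1]
T5·…·T1 = [1/2 1 -11; 3/5 -4/5 -2; 0 0 1]
T6·…·T1 = [39/50 -1/25 -41/5; -1/25 -32/25 38/5; 0 0 1]
det M = -1; M⁻¹ = [32/25 -1/25 54/5; -1/25 -39/50 28/5; 0 0 1]
M⁻¹ · (-124/25, 282/25)ᵀ = (4, -3)ᵀ

p = (4, -3)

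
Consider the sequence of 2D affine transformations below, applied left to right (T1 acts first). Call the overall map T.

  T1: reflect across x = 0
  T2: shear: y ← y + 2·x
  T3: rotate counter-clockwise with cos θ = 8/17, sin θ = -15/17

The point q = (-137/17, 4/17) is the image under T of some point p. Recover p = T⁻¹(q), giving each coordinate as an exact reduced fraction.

p = (4, 1)

T1 = [-1 0 0; 0 1 0; 0 0 1]
T2·T1 = [-1 0 0; -2 1 0; 0 0 1]
T3·…·T1 = [-38/17 15/17 0; -1/17 8/17 0; 0 0 1]
det M = -1; M⁻¹ = [-8/17 15/17 0; -1/17 38/17 0; 0 0 1]
M⁻¹ · (-137/17, 4/17)ᵀ = (4, 1)ᵀ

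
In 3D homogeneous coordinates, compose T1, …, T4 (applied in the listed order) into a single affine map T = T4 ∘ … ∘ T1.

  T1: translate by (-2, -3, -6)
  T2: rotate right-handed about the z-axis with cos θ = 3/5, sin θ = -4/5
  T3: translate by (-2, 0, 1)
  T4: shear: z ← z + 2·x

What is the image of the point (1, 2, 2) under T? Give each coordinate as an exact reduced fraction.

T(p) = (-17/5, 1/5, -49/5)

T1 translate by (-2, -3, -6): (1, 2, 2) → (-1, -1, -4)
T2 rotate right-handed about the z-axis with cos θ = 3/5, sin θ = -4/5: (-1, -1, -4) → (-7/5, 1/5, -4)
T3 translate by (-2, 0, 1): (-7/5, 1/5, -4) → (-17/5, 1/5, -3)
T4 shear: z ← z + 2·x: (-17/5, 1/5, -3) → (-17/5, 1/5, -49/5)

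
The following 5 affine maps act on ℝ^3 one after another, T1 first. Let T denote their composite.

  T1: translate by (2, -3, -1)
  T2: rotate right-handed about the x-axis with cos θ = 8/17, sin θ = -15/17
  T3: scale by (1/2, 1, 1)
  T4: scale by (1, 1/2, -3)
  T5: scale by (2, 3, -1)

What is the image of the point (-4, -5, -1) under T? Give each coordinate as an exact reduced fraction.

T(p) = (-2, -141/17, 312/17)

T1 translate by (2, -3, -1): (-4, -5, -1) → (-2, -8, -2)
T2 rotate right-handed about the x-axis with cos θ = 8/17, sin θ = -15/17: (-2, -8, -2) → (-2, -94/17, 104/17)
T3 scale by (1/2, 1, 1): (-2, -94/17, 104/17) → (-1, -94/17, 104/17)
T4 scale by (1, 1/2, -3): (-1, -94/17, 104/17) → (-1, -47/17, -312/17)
T5 scale by (2, 3, -1): (-1, -47/17, -312/17) → (-2, -141/17, 312/17)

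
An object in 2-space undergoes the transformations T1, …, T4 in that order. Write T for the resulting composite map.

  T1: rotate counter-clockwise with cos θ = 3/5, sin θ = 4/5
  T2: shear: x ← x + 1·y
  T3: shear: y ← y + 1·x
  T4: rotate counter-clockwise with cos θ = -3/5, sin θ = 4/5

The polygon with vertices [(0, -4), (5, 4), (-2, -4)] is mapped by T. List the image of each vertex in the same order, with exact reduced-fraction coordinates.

image vertices: (4/5, 8/5), (-69/5, -13/5), (6, 2)

T1 rotate counter-clockwise with cos θ = 3/5, sin θ = 4/5: (0, -4) → (16/5, -12/5); (5, 4) → (-1/5, 32/5); (-2, -4) → (2, -4)
T2 shear: x ← x + 1·y: (16/5, -12/5) → (4/5, -12/5); (-1/5, 32/5) → (31/5, 32/5); (2, -4) → (-2, -4)
T3 shear: y ← y + 1·x: (4/5, -12/5) → (4/5, -8/5); (31/5, 32/5) → (31/5, 63/5); (-2, -4) → (-2, -6)
T4 rotate counter-clockwise with cos θ = -3/5, sin θ = 4/5: (4/5, -8/5) → (4/5, 8/5); (31/5, 63/5) → (-69/5, -13/5); (-2, -6) → (6, 2)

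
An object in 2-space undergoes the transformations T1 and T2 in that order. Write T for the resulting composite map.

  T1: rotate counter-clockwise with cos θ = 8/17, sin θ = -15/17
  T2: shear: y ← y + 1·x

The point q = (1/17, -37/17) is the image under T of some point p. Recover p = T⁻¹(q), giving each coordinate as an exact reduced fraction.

T1 = [8/17 15/17 0; -15/17 8/17 0; 0 0 1]
T2·T1 = [8/17 15/17 0; -7/17 23/17 0; 0 0 1]
det M = 1; M⁻¹ = [23/17 -15/17 0; 7/17 8/17 0; 0 0 1]
M⁻¹ · (1/17, -37/17)ᵀ = (2, -1)ᵀ

p = (2, -1)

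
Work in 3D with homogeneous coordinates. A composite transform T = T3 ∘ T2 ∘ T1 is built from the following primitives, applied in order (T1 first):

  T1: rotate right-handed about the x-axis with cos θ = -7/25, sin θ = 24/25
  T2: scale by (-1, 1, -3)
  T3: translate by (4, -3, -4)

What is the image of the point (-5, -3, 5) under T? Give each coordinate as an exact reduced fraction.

T(p) = (9, -174/25, 221/25)

T1 rotate right-handed about the x-axis with cos θ = -7/25, sin θ = 24/25: (-5, -3, 5) → (-5, -99/25, -107/25)
T2 scale by (-1, 1, -3): (-5, -99/25, -107/25) → (5, -99/25, 321/25)
T3 translate by (4, -3, -4): (5, -99/25, 321/25) → (9, -174/25, 221/25)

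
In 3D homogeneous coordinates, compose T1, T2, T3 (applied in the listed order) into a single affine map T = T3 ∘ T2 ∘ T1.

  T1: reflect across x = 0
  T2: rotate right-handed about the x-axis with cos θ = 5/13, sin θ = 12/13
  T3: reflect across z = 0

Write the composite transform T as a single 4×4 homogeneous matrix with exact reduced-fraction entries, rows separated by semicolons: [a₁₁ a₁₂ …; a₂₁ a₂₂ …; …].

T = [-1 0 0 0; 0 5/13 -12/13 0; 0 -12/13 -5/13 0; 0 0 0 1]

T1 = [-1 0 0 0; 0 1 0 0; 0 0 1 0; 0 0 0 1]
T2·T1 = [-1 0 0 0; 0 5/13 -12/13 0; 0 12/13 5/13 0; 0 0 0 1]
T3·…·T1 = [-1 0 0 0; 0 5/13 -12/13 0; 0 -12/13 -5/13 0; 0 0 0 1]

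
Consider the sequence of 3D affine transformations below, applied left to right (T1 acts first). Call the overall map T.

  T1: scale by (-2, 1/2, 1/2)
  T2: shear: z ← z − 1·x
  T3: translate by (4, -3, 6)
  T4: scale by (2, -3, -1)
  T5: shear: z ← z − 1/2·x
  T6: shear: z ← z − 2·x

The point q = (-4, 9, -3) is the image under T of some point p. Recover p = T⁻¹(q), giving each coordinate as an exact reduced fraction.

p = (3, 0, 2)

T1 = [-2 0 0 0; 0 1/2 0 0; 0 0 1/2 0; 0 0 0 1]
T2·T1 = [-2 0 0 0; 0 1/2 0 0; 2 0 1/2 0; 0 0 0 1]
T3·…·T1 = [-2 0 0 4; 0 1/2 0 -3; 2 0 1/2 6; 0 0 0 1]
T4·…·T1 = [-4 0 0 8; 0 -3/2 0 9; -2 0 -1/2 -6; 0 0 0 1]
T5·…·T1 = [-4 0 0 8; 0 -3/2 0 9; 0 0 -1/2 -10; 0 0 0 1]
T6·…·T1 = [-4 0 0 8; 0 -3/2 0 9; 8 0 -1/2 -26; 0 0 0 1]
det M = -3; M⁻¹ = [-1/4 0 0 2; 0 -2/3 0 6; -4 0 -2 -20; 0 0 0 1]
M⁻¹ · (-4, 9, -3)ᵀ = (3, 0, 2)ᵀ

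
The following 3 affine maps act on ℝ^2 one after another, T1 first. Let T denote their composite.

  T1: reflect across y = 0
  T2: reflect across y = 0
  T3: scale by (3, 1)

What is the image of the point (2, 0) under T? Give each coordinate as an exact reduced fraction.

T(p) = (6, 0)

T1 reflect across y = 0: (2, 0) → (2, 0)
T2 reflect across y = 0: (2, 0) → (2, 0)
T3 scale by (3, 1): (2, 0) → (6, 0)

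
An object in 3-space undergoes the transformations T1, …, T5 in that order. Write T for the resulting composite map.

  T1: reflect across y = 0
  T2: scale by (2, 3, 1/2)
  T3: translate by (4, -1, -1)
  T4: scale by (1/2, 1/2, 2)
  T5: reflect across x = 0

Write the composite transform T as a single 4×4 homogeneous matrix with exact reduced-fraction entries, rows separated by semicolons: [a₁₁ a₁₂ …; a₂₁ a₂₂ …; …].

T = [-1 0 0 -2; 0 -3/2 0 -1/2; 0 0 1 -2; 0 0 0 1]

T1 = [1 0 0 0; 0 -1 0 0; 0 0 1 0; 0 0 0 1]
T2·T1 = [2 0 0 0; 0 -3 0 0; 0 0 1/2 0; 0 0 0 1]
T3·…·T1 = [2 0 0 4; 0 -3 0 -1; 0 0 1/2 -1; 0 0 0 1]
T4·…·T1 = [1 0 0 2; 0 -3/2 0 -1/2; 0 0 1 -2; 0 0 0 1]
T5·…·T1 = [-1 0 0 -2; 0 -3/2 0 -1/2; 0 0 1 -2; 0 0 0 1]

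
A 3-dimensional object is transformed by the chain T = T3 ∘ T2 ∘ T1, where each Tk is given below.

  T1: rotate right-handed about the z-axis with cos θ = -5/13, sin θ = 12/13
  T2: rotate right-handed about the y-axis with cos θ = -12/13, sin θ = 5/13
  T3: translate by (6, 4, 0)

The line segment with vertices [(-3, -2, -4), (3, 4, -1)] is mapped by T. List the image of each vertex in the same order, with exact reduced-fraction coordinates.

T1 rotate right-handed about the z-axis with cos θ = -5/13, sin θ = 12/13: (-3, -2, -4) → (3, -2, -4); (3, 4, -1) → (-63/13, 16/13, -1)
T2 rotate right-handed about the y-axis with cos θ = -12/13, sin θ = 5/13: (3, -2, -4) → (-56/13, -2, 33/13); (-63/13, 16/13, -1) → (691/169, 16/13, 471/169)
T3 translate by (6, 4, 0): (-56/13, -2, 33/13) → (22/13, 2, 33/13); (691/169, 16/13, 471/169) → (1705/169, 68/13, 471/169)

image vertices: (22/13, 2, 33/13), (1705/169, 68/13, 471/169)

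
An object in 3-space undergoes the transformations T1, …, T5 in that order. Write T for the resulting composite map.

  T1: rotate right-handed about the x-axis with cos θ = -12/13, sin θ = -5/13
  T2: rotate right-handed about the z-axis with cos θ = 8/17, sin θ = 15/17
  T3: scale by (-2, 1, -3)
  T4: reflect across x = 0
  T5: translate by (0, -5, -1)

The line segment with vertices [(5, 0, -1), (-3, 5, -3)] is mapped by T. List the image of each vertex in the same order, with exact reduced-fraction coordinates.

T1 rotate right-handed about the x-axis with cos θ = -12/13, sin θ = -5/13: (5, 0, -1) → (5, -5/13, 12/13); (-3, 5, -3) → (-3, -75/13, 11/13)
T2 rotate right-handed about the z-axis with cos θ = 8/17, sin θ = 15/17: (5, -5/13, 12/13) → (35/13, 55/13, 12/13); (-3, -75/13, 11/13) → (813/221, -1185/221, 11/13)
T3 scale by (-2, 1, -3): (35/13, 55/13, 12/13) → (-70/13, 55/13, -36/13); (813/221, -1185/221, 11/13) → (-1626/221, -1185/221, -33/13)
T4 reflect across x = 0: (-70/13, 55/13, -36/13) → (70/13, 55/13, -36/13); (-1626/221, -1185/221, -33/13) → (1626/221, -1185/221, -33/13)
T5 translate by (0, -5, -1): (70/13, 55/13, -36/13) → (70/13, -10/13, -49/13); (1626/221, -1185/221, -33/13) → (1626/221, -2290/221, -46/13)

image vertices: (70/13, -10/13, -49/13), (1626/221, -2290/221, -46/13)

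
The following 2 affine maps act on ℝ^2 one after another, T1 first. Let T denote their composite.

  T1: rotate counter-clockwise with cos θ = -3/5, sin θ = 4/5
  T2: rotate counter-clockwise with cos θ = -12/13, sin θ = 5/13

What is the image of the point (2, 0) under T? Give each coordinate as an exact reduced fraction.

T1 rotate counter-clockwise with cos θ = -3/5, sin θ = 4/5: (2, 0) → (-6/5, 8/5)
T2 rotate counter-clockwise with cos θ = -12/13, sin θ = 5/13: (-6/5, 8/5) → (32/65, -126/65)

T(p) = (32/65, -126/65)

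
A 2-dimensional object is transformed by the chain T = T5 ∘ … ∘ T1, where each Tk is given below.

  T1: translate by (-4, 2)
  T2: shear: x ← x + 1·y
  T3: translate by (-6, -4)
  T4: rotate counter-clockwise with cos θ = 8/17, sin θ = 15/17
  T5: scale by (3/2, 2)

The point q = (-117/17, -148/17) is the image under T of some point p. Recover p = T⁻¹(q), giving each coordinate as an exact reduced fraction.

T1 = [1 0 -4; 0 1 2; 0 0 1]
T2·T1 = [1 1 -2; 0 1 2; 0 0 1]
T3·…·T1 = [1 1 -8; 0 1 -2; 0 0 1]
T4·…·T1 = [8/17 -7/17 -2; 15/17 23/17 -8; 0 0 1]
T5·…·T1 = [12/17 -21/34 -3; 30/17 46/17 -16; 0 0 1]
det M = 3; M⁻¹ = [46/51 7/34 6; -10/17 4/17 2; 0 0 1]
M⁻¹ · (-117/17, -148/17)ᵀ = (-2, 4)ᵀ

p = (-2, 4)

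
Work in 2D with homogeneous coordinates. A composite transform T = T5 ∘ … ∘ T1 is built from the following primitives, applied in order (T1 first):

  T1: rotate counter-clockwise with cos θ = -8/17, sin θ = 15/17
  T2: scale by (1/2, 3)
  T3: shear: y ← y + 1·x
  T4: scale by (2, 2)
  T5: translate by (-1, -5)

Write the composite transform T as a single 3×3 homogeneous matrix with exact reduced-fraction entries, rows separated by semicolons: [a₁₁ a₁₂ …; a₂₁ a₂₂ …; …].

T1 = [-8/17 -15/17 0; 15/17 -8/17 0; 0 0 1]
T2·T1 = [-4/17 -15/34 0; 45/17 -24/17 0; 0 0 1]
T3·…·T1 = [-4/17 -15/34 0; 41/17 -63/34 0; 0 0 1]
T4·…·T1 = [-8/17 -15/17 0; 82/17 -63/17 0; 0 0 1]
T5·…·T1 = [-8/17 -15/17 -1; 82/17 -63/17 -5; 0 0 1]

T = [-8/17 -15/17 -1; 82/17 -63/17 -5; 0 0 1]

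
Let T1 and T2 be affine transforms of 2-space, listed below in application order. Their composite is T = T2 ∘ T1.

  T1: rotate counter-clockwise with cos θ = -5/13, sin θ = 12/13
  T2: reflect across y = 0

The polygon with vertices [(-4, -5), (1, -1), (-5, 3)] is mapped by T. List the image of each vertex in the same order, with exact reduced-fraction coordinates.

image vertices: (80/13, 23/13), (7/13, -17/13), (-11/13, 75/13)

T1 rotate counter-clockwise with cos θ = -5/13, sin θ = 12/13: (-4, -5) → (80/13, -23/13); (1, -1) → (7/13, 17/13); (-5, 3) → (-11/13, -75/13)
T2 reflect across y = 0: (80/13, -23/13) → (80/13, 23/13); (7/13, 17/13) → (7/13, -17/13); (-11/13, -75/13) → (-11/13, 75/13)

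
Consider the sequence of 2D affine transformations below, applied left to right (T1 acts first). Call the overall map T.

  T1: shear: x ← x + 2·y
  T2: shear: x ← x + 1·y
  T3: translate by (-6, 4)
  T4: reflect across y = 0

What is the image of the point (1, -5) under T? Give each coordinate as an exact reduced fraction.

T1 shear: x ← x + 2·y: (1, -5) → (-9, -5)
T2 shear: x ← x + 1·y: (-9, -5) → (-14, -5)
T3 translate by (-6, 4): (-14, -5) → (-20, -1)
T4 reflect across y = 0: (-20, -1) → (-20, 1)

T(p) = (-20, 1)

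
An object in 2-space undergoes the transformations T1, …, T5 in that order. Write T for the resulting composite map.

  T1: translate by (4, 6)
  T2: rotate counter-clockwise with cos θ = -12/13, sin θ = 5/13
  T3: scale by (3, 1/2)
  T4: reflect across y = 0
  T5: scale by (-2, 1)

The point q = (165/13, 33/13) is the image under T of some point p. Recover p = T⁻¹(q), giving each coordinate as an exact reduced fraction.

T1 = [1 0 4; 0 1 6; 0 0 1]
T2·T1 = [-12/13 -5/13 -6; 5/13 -12/13 -4; 0 0 1]
T3·…·T1 = [-36/13 -15/13 -18; 5/26 -6/13 -2; 0 0 1]
T4·…·T1 = [-36/13 -15/13 -18; -5/26 6/13 2; 0 0 1]
T5·…·T1 = [72/13 30/13 36; -5/26 6/13 2; 0 0 1]
det M = 3; M⁻¹ = [2/13 -10/13 -4; 5/78 24/13 -6; 0 0 1]
M⁻¹ · (165/13, 33/13)ᵀ = (-4, -1/2)ᵀ

p = (-4, -1/2)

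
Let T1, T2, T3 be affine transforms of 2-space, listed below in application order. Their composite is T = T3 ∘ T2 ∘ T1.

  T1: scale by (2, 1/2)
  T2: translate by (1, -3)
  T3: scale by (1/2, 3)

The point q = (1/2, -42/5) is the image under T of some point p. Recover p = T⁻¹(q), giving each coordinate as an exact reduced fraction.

T1 = [2 0 0; 0 1/2 0; 0 0 1]
T2·T1 = [2 0 1; 0 1/2 -3; 0 0 1]
T3·…·T1 = [1 0 1/2; 0 3/2 -9; 0 0 1]
det M = 3/2; M⁻¹ = [1 0 -1/2; 0 2/3 6; 0 0 1]
M⁻¹ · (1/2, -42/5)ᵀ = (0, 2/5)ᵀ

p = (0, 2/5)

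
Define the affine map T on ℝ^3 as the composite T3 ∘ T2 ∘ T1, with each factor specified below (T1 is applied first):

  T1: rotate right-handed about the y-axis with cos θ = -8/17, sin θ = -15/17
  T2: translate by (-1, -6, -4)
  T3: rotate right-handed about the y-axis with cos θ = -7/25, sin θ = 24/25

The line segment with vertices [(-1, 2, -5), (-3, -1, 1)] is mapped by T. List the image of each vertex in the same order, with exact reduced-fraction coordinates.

image vertices: (-1494/425, -4, -1283/425), (-2848/425, -7, 1039/425)

T1 rotate right-handed about the y-axis with cos θ = -8/17, sin θ = -15/17: (-1, 2, -5) → (83/17, 2, 25/17); (-3, -1, 1) → (9/17, -1, -53/17)
T2 translate by (-1, -6, -4): (83/17, 2, 25/17) → (66/17, -4, -43/17); (9/17, -1, -53/17) → (-8/17, -7, -121/17)
T3 rotate right-handed about the y-axis with cos θ = -7/25, sin θ = 24/25: (66/17, -4, -43/17) → (-1494/425, -4, -1283/425); (-8/17, -7, -121/17) → (-2848/425, -7, 1039/425)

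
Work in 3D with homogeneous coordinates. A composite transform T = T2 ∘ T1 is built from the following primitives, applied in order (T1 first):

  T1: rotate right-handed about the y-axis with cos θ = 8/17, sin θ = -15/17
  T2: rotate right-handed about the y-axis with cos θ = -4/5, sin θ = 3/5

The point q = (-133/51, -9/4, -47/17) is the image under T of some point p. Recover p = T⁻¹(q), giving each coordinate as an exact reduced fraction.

T1 = [8/17 0 -15/17 0; 0 1 0 0; 15/17 0 8/17 0; 0 0 0 1]
T2·T1 = [13/85 0 84/85 0; 0 1 0 0; -84/85 0 13/85 0; 0 0 0 1]
det M = 1; M⁻¹ = [13/85 0 -84/85 0; 0 1 0 0; 84/85 0 13/85 0; 0 0 0 1]
M⁻¹ · (-133/51, -9/4, -47/17)ᵀ = (7/3, -9/4, -3)ᵀ

p = (7/3, -9/4, -3)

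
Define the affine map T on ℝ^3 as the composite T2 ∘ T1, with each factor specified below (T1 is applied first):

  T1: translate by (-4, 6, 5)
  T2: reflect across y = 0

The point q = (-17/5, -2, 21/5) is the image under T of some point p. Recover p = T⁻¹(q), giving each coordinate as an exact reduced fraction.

T1 = [1 0 0 -4; 0 1 0 6; 0 0 1 5; 0 0 0 1]
T2·T1 = [1 0 0 -4; 0 -1 0 -6; 0 0 1 5; 0 0 0 1]
det M = -1; M⁻¹ = [1 0 0 4; 0 -1 0 -6; 0 0 1 -5; 0 0 0 1]
M⁻¹ · (-17/5, -2, 21/5)ᵀ = (3/5, -4, -4/5)ᵀ

p = (3/5, -4, -4/5)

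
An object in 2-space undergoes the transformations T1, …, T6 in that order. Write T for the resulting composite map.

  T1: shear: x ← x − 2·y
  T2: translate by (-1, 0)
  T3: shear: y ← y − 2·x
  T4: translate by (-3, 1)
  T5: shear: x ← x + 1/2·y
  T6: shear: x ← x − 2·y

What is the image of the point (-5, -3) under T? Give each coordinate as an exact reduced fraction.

T1 shear: x ← x − 2·y: (-5, -3) → (1, -3)
T2 translate by (-1, 0): (1, -3) → (0, -3)
T3 shear: y ← y − 2·x: (0, -3) → (0, -3)
T4 translate by (-3, 1): (0, -3) → (-3, -2)
T5 shear: x ← x + 1/2·y: (-3, -2) → (-4, -2)
T6 shear: x ← x − 2·y: (-4, -2) → (0, -2)

T(p) = (0, -2)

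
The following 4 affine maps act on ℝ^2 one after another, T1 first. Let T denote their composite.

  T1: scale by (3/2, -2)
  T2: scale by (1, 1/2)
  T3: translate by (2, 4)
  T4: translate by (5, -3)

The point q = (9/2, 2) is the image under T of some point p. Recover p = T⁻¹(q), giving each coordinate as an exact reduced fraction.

p = (-5/3, -1)

T1 = [3/2 0 0; 0 -2 0; 0 0 1]
T2·T1 = [3/2 0 0; 0 -1 0; 0 0 1]
T3·…·T1 = [3/2 0 2; 0 -1 4; 0 0 1]
T4·…·T1 = [3/2 0 7; 0 -1 1; 0 0 1]
det M = -3/2; M⁻¹ = [2/3 0 -14/3; 0 -1 1; 0 0 1]
M⁻¹ · (9/2, 2)ᵀ = (-5/3, -1)ᵀ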